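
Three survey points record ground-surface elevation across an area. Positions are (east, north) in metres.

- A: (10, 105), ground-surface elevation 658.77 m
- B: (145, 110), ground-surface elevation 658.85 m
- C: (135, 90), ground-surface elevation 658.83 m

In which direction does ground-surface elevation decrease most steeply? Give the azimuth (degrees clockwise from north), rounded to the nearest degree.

Differences from A: to B (Δx, Δy, Δh) = (135, 5, +0.08); to C = (125, -15, +0.06).
Determinant of the coordinate differences = 135·(-15) − 125·5 = -2650.
∂z/∂x = [(+0.08)·(-15) − (+0.06)·5] / -2650 = +0.0005660
∂z/∂y = [135·(+0.06) − 125·(+0.08)] / -2650 = +0.0007170
Steepest decrease is along −∇f: components (-0.0005660 E, -0.0007170 N).
Azimuth = atan2(-0.0005660, -0.0007170) = 218.3° ≈ 218°.

218°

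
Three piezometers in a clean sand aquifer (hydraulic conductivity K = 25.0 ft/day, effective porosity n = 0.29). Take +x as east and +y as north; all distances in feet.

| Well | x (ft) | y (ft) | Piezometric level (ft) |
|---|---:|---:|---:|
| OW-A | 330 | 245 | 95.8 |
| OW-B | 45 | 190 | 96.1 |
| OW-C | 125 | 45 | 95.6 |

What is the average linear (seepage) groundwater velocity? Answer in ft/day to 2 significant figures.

With h = a·x + b·y + c and OW-A as origin, the differences give:
  (-285)·a + (-55)·b = +0.3
  (-205)·a + (-200)·b = -0.2
Eliminate b (×(-200) and ×(-55), subtract): 45725·a = -71.00 → a = ∂h/∂x = -0.001553
Back-substitute: b = ∂h/∂y = +0.002592.
|∇h| = √(-0.001553² + 0.002592²) = 0.003022
Seepage velocity v = K·i/n = 25.0 × 0.003022 / 0.29 = 0.2605 ft/day.

0.26 ft/day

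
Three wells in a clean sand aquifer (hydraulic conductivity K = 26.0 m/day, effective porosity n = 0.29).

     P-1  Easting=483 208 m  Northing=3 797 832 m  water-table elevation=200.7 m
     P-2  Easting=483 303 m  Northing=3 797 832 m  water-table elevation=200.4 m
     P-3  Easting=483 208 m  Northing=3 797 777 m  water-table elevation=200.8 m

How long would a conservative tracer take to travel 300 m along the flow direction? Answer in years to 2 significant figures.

∂h/∂x = (200.4 − 200.7) / (483303 − 483208) = -0.003158
∂h/∂y = (200.8 − 200.7) / (3797777 − 3797832) = -0.001818
|∇h| = √(-0.003158² + -0.001818²) = 0.003644
Seepage velocity v = K·i/n = 26.0 × 0.003644 / 0.29 = 0.3267 m/day.
t = 300 / 0.3267 = 918.3 days = 2.51 years.

2.5 years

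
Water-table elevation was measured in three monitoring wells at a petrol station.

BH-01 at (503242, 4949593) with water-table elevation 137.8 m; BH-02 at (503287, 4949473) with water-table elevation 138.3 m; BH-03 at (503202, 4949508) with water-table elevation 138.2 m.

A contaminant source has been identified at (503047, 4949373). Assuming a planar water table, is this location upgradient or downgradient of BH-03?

upgradient

Differences from BH-01: to BH-02 (Δx, Δy, Δh) = (45, -120, +0.5); to BH-03 = (-40, -85, +0.4).
Solve a·Δx + b·Δy = Δh: det = 45·(-85) − (-40)·(-120) = -8625.
∂h/∂x = [(+0.5)·(-85) − (+0.4)·(-120)] / -8625 = -0.0006377
∂h/∂y = [45·(+0.4) − (-40)·(+0.5)] / -8625 = -0.004406
Head at (503047, 4949373) = 137.8 + (-0.0006377)·(-195) + (-0.004406)·(-220) = 138.89 m.
That is higher than the 138.2 m at BH-03, so the point is upgradient.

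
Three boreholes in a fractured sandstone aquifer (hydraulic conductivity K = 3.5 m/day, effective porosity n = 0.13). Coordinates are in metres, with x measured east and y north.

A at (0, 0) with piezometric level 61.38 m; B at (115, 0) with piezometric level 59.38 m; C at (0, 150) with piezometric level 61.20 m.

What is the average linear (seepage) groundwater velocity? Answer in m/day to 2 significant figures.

0.47 m/day

∂h/∂x = (59.38 − 61.38) / (115 − 0) = -0.01739
∂h/∂y = (61.20 − 61.38) / (150 − 0) = -0.001200
|∇h| = √(-0.01739² + -0.001200²) = 0.01743
Seepage velocity v = K·i/n = 3.5 × 0.01743 / 0.13 = 0.4693 m/day.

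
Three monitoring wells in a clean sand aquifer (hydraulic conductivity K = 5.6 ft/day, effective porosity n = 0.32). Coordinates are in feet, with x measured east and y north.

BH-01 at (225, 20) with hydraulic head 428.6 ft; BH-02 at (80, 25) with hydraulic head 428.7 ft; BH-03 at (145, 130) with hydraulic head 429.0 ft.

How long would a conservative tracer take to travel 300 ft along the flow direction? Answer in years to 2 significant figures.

14 years

Three-point gradient (reference BH-01): Δ to BH-02 = (-145, 5, +0.1), Δ to BH-03 = (-80, 110, +0.4).
∂h/∂x = -0.0005788, ∂h/∂y = +0.003215 (det = -15550).
|∇h| = √(-0.0005788² + 0.003215²) = 0.003267
Seepage velocity v = K·i/n = 5.6 × 0.003267 / 0.32 = 0.05717 ft/day.
t = 300 / 0.05717 = 5248 days = 14.4 years.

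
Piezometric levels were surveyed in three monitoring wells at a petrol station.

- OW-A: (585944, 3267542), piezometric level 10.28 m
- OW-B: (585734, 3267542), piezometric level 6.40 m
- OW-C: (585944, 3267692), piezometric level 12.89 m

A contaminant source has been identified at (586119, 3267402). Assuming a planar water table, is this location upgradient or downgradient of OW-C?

downgradient

∂h/∂x = (6.40 − 10.28) / (585734 − 585944) = +0.01848
∂h/∂y = (12.89 − 10.28) / (3267692 − 3267542) = +0.01740
Head at (586119, 3267402) = 10.28 + (+0.01848)·(175) + (+0.01740)·(-140) = 11.08 m.
That is lower than the 12.89 m at OW-C, so the point is downgradient.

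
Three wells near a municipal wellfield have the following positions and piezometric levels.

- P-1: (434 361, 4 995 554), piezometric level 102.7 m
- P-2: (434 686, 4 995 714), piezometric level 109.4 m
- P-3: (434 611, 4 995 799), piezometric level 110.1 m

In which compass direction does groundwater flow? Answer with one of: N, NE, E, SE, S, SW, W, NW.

SW

Three-point gradient (reference P-1): Δ to P-2 = (325, 160, +6.7), Δ to P-3 = (250, 245, +7.4).
∂h/∂x = +0.01155, ∂h/∂y = +0.01842 (det = 39625).
Flow = −∇h = (-0.01155 east, -0.01842 north), which points southwest.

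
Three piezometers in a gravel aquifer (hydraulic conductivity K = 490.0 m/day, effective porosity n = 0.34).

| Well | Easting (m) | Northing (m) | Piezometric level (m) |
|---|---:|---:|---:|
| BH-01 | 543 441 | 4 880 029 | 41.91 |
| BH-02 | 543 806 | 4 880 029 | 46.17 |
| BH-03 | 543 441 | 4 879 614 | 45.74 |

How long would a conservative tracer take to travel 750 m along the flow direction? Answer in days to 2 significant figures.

∂h/∂x = (46.17 − 41.91) / (543806 − 543441) = +0.01167
∂h/∂y = (45.74 − 41.91) / (4879614 − 4880029) = -0.009229
|∇h| = √(0.01167² + -0.009229²) = 0.01488
Seepage velocity v = K·i/n = 490.0 × 0.01488 / 0.34 = 21.44 m/day.
t = 750 / 21.44 = 34.98 days.

35 days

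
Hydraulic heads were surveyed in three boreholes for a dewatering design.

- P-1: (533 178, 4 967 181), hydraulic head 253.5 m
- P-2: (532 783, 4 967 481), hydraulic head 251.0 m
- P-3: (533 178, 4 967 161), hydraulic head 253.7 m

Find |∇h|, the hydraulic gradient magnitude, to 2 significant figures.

Taking P-1 as reference: P-2−P-1 = (-395, 300, -2.5); P-3−P-1 = (0, -20, +0.2).
Solve a·Δx + b·Δy = Δh: det = (-395)·(-20) − 0·300 = 7900.
∂h/∂x = [(-2.5)·(-20) − (+0.2)·300] / 7900 = -0.001266
∂h/∂y = [(-395)·(+0.2) − 0·(-2.5)] / 7900 = -0.010000
|∇h| = √(-0.001266² + -0.010000²) = 0.01008

0.010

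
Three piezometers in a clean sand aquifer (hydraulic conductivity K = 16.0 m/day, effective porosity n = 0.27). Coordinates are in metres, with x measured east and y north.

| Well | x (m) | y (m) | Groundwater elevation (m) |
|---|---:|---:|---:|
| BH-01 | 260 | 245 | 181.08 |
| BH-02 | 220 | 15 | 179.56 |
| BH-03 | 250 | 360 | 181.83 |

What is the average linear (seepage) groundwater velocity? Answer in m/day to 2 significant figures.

0.39 m/day

Taking BH-01 as reference: BH-02−BH-01 = (-40, -230, -1.52); BH-03−BH-01 = (-10, 115, +0.75).
Determinant of the coordinate differences = (-40)·115 − (-10)·(-230) = -6900.
∂h/∂x = [(-1.52)·115 − (+0.75)·(-230)] / -6900 = +0.0003333
∂h/∂y = [(-40)·(+0.75) − (-10)·(-1.52)] / -6900 = +0.006551
|∇h| = √(0.0003333² + 0.006551²) = 0.006559
Seepage velocity v = K·i/n = 16.0 × 0.006559 / 0.27 = 0.3887 m/day.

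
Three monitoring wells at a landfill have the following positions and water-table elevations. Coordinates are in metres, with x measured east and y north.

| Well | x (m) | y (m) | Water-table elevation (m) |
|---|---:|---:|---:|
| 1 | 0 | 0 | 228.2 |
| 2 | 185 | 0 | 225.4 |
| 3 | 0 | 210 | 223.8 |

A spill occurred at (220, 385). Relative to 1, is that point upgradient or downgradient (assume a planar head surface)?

downgradient

∂h/∂x = (225.4 − 228.2) / (185 − 0) = -0.01514
∂h/∂y = (223.8 − 228.2) / (210 − 0) = -0.02095
Head at (220, 385) = 228.2 + (-0.01514)·(220) + (-0.02095)·(385) = 216.80 m.
That is lower than the 228.2 m at 1, so the point is downgradient.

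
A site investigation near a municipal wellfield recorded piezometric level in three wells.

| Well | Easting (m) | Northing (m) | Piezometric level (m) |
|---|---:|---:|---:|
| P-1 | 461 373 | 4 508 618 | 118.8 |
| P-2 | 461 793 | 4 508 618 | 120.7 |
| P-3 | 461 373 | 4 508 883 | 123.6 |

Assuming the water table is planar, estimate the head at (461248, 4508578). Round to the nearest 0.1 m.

117.5 m

∂h/∂x = (120.7 − 118.8) / (461793 − 461373) = +0.004524
∂h/∂y = (123.6 − 118.8) / (4508883 − 4508618) = +0.01811
h(461248, 4508578) = 118.8 + (+0.004524)·(-125) + (+0.01811)·(-40) = 118.8 -0.565 -0.725 = 117.510 m.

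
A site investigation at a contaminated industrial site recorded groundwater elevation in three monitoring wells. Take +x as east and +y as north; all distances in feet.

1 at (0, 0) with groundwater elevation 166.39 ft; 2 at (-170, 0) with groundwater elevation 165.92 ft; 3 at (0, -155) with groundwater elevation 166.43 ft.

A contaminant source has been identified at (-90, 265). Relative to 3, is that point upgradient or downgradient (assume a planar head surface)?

∂h/∂x = (165.92 − 166.39) / (-170 − 0) = +0.002765
∂h/∂y = (166.43 − 166.39) / (-155 − 0) = -0.0002581
Head at (-90, 265) = 166.39 + (+0.002765)·(-90) + (-0.0002581)·(265) = 166.07 ft.
That is lower than the 166.43 ft at 3, so the point is downgradient.

downgradient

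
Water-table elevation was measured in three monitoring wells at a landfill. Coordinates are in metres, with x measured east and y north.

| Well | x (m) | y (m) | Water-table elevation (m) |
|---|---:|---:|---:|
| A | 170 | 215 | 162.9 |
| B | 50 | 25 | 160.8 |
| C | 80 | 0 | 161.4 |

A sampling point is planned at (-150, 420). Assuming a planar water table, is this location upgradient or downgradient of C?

downgradient

Three-point gradient (reference A): Δ to B = (-120, -190, -2.1), Δ to C = (-90, -215, -1.5).
∂h/∂x = +0.01914, ∂h/∂y = -0.001034 (det = 8700).
Head at (-150, 420) = 162.9 + (+0.01914)·(-320) + (-0.001034)·(205) = 156.56 m.
That is lower than the 161.4 m at C, so the point is downgradient.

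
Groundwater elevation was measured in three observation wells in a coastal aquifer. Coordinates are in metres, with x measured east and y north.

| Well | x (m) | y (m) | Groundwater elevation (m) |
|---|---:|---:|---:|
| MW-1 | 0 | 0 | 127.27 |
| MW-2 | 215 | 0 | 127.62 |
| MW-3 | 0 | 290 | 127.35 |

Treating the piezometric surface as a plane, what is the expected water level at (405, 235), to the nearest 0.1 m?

∂h/∂x = (127.62 − 127.27) / (215 − 0) = +0.001628
∂h/∂y = (127.35 − 127.27) / (290 − 0) = +0.0002759
h(405, 235) = 127.27 + (+0.001628)·(405) + (+0.0002759)·(235) = 127.27 +0.659 +0.065 = 127.994 m.

128.0 m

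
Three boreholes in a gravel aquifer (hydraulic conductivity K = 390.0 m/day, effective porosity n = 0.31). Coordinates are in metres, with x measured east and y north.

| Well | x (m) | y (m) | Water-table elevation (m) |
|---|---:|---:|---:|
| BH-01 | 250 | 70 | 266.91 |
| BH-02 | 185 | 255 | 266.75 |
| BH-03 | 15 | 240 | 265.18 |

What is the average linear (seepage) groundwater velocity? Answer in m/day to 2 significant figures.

12 m/day

Differences from BH-01: to BH-02 (Δx, Δy, Δh) = (-65, 185, -0.16); to BH-03 = (-235, 170, -1.73).
Determinant of the coordinate differences = (-65)·170 − (-235)·185 = 32425.
∂h/∂x = [(-0.16)·170 − (-1.73)·185] / 32425 = +0.009032
∂h/∂y = [(-65)·(-1.73) − (-235)·(-0.16)] / 32425 = +0.002308
|∇h| = √(0.009032² + 0.002308²) = 0.009322
Seepage velocity v = K·i/n = 390.0 × 0.009322 / 0.31 = 11.73 m/day.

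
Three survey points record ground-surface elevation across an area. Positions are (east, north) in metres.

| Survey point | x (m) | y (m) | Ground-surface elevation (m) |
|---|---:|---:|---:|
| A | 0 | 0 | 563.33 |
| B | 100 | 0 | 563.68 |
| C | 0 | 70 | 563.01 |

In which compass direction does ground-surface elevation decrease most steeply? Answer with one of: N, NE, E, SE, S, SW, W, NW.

NW

∂z/∂x = (563.68 − 563.33) / (100 − 0) = +0.003500
∂z/∂y = (563.01 − 563.33) / (70 − 0) = -0.004571
Steepest decrease is along −∇f = (-0.003500 E, +0.004571 N) → northwest.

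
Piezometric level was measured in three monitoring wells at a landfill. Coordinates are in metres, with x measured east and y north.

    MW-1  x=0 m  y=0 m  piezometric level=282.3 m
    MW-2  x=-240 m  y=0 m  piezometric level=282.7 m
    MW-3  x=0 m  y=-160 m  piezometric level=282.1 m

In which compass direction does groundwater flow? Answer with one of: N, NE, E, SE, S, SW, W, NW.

∂h/∂x = (282.7 − 282.3) / (-240 − 0) = -0.001667
∂h/∂y = (282.1 − 282.3) / (-160 − 0) = +0.001250
Flow = −∇h = (+0.001667 east, -0.001250 north), which points southeast.

SE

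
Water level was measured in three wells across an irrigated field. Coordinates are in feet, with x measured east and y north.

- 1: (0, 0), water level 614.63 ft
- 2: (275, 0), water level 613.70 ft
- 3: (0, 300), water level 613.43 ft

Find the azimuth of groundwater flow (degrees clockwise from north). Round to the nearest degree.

040°

∂h/∂x = (613.70 − 614.63) / (275 − 0) = -0.003382
∂h/∂y = (613.43 − 614.63) / (300 − 0) = -0.004000
Flow direction (−∇h) has components (+0.003382 E, +0.004000 N).
Azimuth = atan2(E, N) = atan2(+0.003382, +0.004000) = 40.2° ≈ 040°.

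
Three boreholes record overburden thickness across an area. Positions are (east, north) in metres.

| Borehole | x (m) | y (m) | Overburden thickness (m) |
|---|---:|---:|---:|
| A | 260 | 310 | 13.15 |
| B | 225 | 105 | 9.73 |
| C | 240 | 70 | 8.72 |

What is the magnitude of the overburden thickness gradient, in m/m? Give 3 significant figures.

Differences from A: to B (Δx, Δy, Δh) = (-35, -205, -3.42); to C = (-20, -240, -4.43).
Solve a·Δx + b·Δy = Δd: det = (-35)·(-240) − (-20)·(-205) = 4300.
∂d/∂x = [(-3.42)·(-240) − (-4.43)·(-205)] / 4300 = -0.02031
∂d/∂y = [(-35)·(-4.43) − (-20)·(-3.42)] / 4300 = +0.02015
|∇f| = √(-0.02031² + 0.02015²) = 0.02861 m/m

0.0286 m/m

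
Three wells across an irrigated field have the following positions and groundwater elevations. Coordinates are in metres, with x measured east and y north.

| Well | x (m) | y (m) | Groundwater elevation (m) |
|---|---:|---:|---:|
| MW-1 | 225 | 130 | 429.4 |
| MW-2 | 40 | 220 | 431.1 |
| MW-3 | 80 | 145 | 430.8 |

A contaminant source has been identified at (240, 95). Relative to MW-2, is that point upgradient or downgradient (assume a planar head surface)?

downgradient

Three-point gradient (reference MW-1): Δ to MW-2 = (-185, 90, +1.7), Δ to MW-3 = (-145, 15, +1.4).
∂h/∂x = -0.009781, ∂h/∂y = -0.001217 (det = 10275).
Head at (240, 95) = 429.4 + (-0.009781)·(15) + (-0.001217)·(-35) = 429.30 m.
That is lower than the 431.1 m at MW-2, so the point is downgradient.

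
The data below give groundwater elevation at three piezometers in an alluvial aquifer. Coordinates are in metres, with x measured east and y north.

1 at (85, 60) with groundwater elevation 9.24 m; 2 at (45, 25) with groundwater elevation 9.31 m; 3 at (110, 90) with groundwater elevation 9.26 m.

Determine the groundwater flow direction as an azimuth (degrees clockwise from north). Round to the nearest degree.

132°

With h = a·x + b·y + c and 1 as origin, the differences give:
  (-40)·a + (-35)·b = +0.07
  25·a + 30·b = +0.02
Eliminate b (×30 and ×(-35), subtract): -325·a = 2.800 → a = ∂h/∂x = -0.008615
Back-substitute: b = ∂h/∂y = +0.007846.
Flow direction (−∇h) has components (+0.008615 E, -0.007846 N).
Azimuth = atan2(E, N) = atan2(+0.008615, -0.007846) = 132.3° ≈ 132°.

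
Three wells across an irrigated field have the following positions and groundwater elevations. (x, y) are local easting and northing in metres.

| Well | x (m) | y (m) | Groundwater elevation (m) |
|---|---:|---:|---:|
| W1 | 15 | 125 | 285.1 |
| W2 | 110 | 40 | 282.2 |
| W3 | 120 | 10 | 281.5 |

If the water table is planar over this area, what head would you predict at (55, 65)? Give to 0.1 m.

Differences from W1: to W2 (Δx, Δy, Δh) = (95, -85, -2.9); to W3 = (105, -115, -3.6).
Solve a·Δx + b·Δy = Δh: det = 95·(-115) − 105·(-85) = -2000.
∂h/∂x = [(-2.9)·(-115) − (-3.6)·(-85)] / -2000 = -0.01375
∂h/∂y = [95·(-3.6) − 105·(-2.9)] / -2000 = +0.01875
h(55, 65) = 285.1 + (-0.01375)·(40) + (+0.01875)·(-60) = 285.1 -0.550 -1.125 = 283.425 m.

283.4 m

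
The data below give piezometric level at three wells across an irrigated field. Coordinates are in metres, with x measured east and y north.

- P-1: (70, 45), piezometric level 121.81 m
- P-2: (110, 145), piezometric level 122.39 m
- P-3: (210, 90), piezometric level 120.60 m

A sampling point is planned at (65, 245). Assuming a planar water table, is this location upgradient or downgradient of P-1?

upgradient

Differences from P-1: to P-2 (Δx, Δy, Δh) = (40, 100, +0.58); to P-3 = (140, 45, -1.21).
Determinant of the coordinate differences = 40·45 − 140·100 = -12200.
∂h/∂x = [(+0.58)·45 − (-1.21)·100] / -12200 = -0.01206
∂h/∂y = [40·(-1.21) − 140·(+0.58)] / -12200 = +0.01062
Head at (65, 245) = 121.81 + (-0.01206)·(-5) + (+0.01062)·(200) = 123.99 m.
That is higher than the 121.81 m at P-1, so the point is upgradient.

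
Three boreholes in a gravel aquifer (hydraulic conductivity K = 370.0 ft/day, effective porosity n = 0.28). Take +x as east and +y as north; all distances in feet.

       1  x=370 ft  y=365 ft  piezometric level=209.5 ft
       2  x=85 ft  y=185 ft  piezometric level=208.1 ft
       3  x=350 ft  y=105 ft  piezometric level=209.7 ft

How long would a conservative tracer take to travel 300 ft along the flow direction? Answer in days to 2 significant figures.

39 days

Taking 1 as reference: 2−1 = (-285, -180, -1.4); 3−1 = (-20, -260, +0.2).
Determinant of the coordinate differences = (-285)·(-260) − (-20)·(-180) = 70500.
∂h/∂x = [(-1.4)·(-260) − (+0.2)·(-180)] / 70500 = +0.005674
∂h/∂y = [(-285)·(+0.2) − (-20)·(-1.4)] / 70500 = -0.001206
|∇h| = √(0.005674² + -0.001206²) = 0.005801
Seepage velocity v = K·i/n = 370.0 × 0.005801 / 0.28 = 7.666 ft/day.
t = 300 / 7.666 = 39.13 days.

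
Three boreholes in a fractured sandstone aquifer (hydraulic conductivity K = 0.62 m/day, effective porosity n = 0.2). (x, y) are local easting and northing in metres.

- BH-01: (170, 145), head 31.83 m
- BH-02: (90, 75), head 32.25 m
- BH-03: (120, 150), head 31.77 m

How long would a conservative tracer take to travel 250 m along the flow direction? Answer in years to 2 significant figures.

33 years

Differences from BH-01: to BH-02 (Δx, Δy, Δh) = (-80, -70, +0.42); to BH-03 = (-50, 5, -0.06).
Determinant of the coordinate differences = (-80)·5 − (-50)·(-70) = -3900.
∂h/∂x = [(+0.42)·5 − (-0.06)·(-70)] / -3900 = +0.0005385
∂h/∂y = [(-80)·(-0.06) − (-50)·(+0.42)] / -3900 = -0.006615
|∇h| = √(0.0005385² + -0.006615²) = 0.006637
Seepage velocity v = K·i/n = 0.62 × 0.006637 / 0.2 = 0.02057 m/day.
t = 250 / 0.02057 = 1.215e+04 days = 33.3 years.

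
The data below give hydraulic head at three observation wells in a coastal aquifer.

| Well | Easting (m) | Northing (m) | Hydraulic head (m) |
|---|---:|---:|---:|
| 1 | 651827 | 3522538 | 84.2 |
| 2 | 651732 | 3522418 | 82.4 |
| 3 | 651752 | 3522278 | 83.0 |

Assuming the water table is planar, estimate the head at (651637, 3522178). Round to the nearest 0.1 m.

80.8 m

Taking 1 as reference: 2−1 = (-95, -120, -1.8); 3−1 = (-75, -260, -1.2).
Determinant of the coordinate differences = (-95)·(-260) − (-75)·(-120) = 15700.
∂h/∂x = [(-1.8)·(-260) − (-1.2)·(-120)] / 15700 = +0.02064
∂h/∂y = [(-95)·(-1.2) − (-75)·(-1.8)] / 15700 = -0.001338
h(651637, 3522178) = 84.2 + (+0.02064)·(-190) + (-0.001338)·(-360) = 84.2 -3.921 +0.482 = 80.761 m.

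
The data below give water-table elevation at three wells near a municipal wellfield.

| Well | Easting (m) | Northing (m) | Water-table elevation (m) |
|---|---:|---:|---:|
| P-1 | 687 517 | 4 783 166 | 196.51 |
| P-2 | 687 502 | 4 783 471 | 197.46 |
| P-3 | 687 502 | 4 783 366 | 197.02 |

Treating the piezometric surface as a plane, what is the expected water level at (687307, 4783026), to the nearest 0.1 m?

Three-point gradient (reference P-1): Δ to P-2 = (-15, 305, +0.95), Δ to P-3 = (-15, 200, +0.51).
∂h/∂x = +0.02187, ∂h/∂y = +0.004190 (det = 1575).
h(687307, 4783026) = 196.51 + (+0.02187)·(-210) + (+0.004190)·(-140) = 196.51 -4.593 -0.587 = 191.330 m.

191.3 m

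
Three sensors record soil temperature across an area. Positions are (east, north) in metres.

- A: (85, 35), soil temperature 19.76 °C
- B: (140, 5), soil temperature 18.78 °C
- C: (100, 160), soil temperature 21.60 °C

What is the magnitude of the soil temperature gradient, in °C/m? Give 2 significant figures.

0.018 °C/m

With T = a·x + b·y + c and A as origin, the differences give:
  55·a + (-30)·b = -0.98
  15·a + 125·b = +1.84
Eliminate b (×125 and ×(-30), subtract): 7325·a = -67.300 → a = ∂T/∂x = -0.009188
Back-substitute: b = ∂T/∂y = +0.01582.
|∇f| = √(-0.009188² + 0.01582²) = 0.01829 °C/m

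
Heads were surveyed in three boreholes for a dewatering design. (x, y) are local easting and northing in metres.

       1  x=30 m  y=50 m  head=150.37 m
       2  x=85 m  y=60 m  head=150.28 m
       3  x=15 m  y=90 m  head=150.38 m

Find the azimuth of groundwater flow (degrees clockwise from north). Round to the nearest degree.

078°

Differences from 1: to 2 (Δx, Δy, Δh) = (55, 10, -0.09); to 3 = (-15, 40, +0.01).
Solve a·Δx + b·Δy = Δh: det = 55·40 − (-15)·10 = 2350.
∂h/∂x = [(-0.09)·40 − (+0.01)·10] / 2350 = -0.001574
∂h/∂y = [55·(+0.01) − (-15)·(-0.09)] / 2350 = -0.0003404
Flow direction (−∇h) has components (+0.001574 E, +0.0003404 N).
Azimuth = atan2(E, N) = atan2(+0.001574, +0.0003404) = 77.8° ≈ 078°.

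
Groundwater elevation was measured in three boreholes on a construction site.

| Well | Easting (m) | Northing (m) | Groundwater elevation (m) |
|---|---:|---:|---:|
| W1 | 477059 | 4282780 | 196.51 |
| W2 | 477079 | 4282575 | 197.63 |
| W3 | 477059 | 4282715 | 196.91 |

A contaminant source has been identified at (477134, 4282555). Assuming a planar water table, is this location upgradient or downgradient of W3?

upgradient

With h = a·x + b·y + c and W1 as origin, the differences give:
  20·a + (-205)·b = +1.12
  0·a + (-65)·b = +0.40
Eliminate b (×(-65) and ×(-205), subtract): -1300·a = 9.200 → a = ∂h/∂x = -0.007077
Back-substitute: b = ∂h/∂y = -0.006154.
Head at (477134, 4282555) = 196.51 + (-0.007077)·(75) + (-0.006154)·(-225) = 197.36 m.
That is higher than the 196.91 m at W3, so the point is upgradient.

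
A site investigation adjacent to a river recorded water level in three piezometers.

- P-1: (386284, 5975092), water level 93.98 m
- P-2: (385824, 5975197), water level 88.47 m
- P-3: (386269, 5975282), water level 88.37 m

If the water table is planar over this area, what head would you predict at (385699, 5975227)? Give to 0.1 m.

Taking P-1 as reference: P-2−P-1 = (-460, 105, -5.51); P-3−P-1 = (-15, 190, -5.61).
Determinant of the coordinate differences = (-460)·190 − (-15)·105 = -85825.
∂h/∂x = [(-5.51)·190 − (-5.61)·105] / -85825 = +0.005335
∂h/∂y = [(-460)·(-5.61) − (-15)·(-5.51)] / -85825 = -0.02911
h(385699, 5975227) = 93.98 + (+0.005335)·(-585) + (-0.02911)·(135) = 93.98 -3.121 -3.929 = 86.930 m.

86.9 m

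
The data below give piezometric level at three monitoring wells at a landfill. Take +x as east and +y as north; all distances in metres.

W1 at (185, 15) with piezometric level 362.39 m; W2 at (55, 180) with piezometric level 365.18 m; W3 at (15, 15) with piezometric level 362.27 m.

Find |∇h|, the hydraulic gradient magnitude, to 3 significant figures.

Taking W1 as reference: W2−W1 = (-130, 165, +2.79); W3−W1 = (-170, 0, -0.12).
Determinant of the coordinate differences = (-130)·0 − (-170)·165 = 28050.
∂h/∂x = [(+2.79)·0 − (-0.12)·165] / 28050 = +0.0007059
∂h/∂y = [(-130)·(-0.12) − (-170)·(+2.79)] / 28050 = +0.01747
|∇h| = √(0.0007059² + 0.01747²) = 0.01748

0.0175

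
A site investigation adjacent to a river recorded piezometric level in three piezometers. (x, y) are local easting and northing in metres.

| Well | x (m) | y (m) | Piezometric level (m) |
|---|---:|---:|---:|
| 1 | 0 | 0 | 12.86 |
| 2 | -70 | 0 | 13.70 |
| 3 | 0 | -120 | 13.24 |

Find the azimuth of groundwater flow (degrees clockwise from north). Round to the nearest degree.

∂h/∂x = (13.70 − 12.86) / (-70 − 0) = -0.01200
∂h/∂y = (13.24 − 12.86) / (-120 − 0) = -0.003167
Flow direction (−∇h) has components (+0.01200 E, +0.003167 N).
Azimuth = atan2(E, N) = atan2(+0.01200, +0.003167) = 75.2° ≈ 075°.

075°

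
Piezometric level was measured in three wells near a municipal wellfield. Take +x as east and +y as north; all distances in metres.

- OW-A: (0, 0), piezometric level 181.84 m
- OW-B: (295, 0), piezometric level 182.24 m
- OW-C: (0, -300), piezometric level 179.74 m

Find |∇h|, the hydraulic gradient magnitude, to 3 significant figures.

0.00713

∂h/∂x = (182.24 − 181.84) / (295 − 0) = +0.001356
∂h/∂y = (179.74 − 181.84) / (-300 − 0) = +0.007000
|∇h| = √(0.001356² + 0.007000²) = 0.00713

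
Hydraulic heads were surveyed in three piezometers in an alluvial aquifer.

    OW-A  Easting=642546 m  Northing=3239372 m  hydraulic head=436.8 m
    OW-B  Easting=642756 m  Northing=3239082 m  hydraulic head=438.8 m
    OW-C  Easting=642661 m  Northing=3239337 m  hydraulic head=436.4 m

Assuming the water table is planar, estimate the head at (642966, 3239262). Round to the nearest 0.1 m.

With h = a·x + b·y + c and OW-A as origin, the differences give:
  210·a + (-290)·b = +2.0
  115·a + (-35)·b = -0.4
Eliminate b (×(-35) and ×(-290), subtract): 26000·a = -186.00 → a = ∂h/∂x = -0.007154
Back-substitute: b = ∂h/∂y = -0.01208.
h(642966, 3239262) = 436.8 + (-0.007154)·(420) + (-0.01208)·(-110) = 436.8 -3.005 +1.328 = 435.124 m.

435.1 m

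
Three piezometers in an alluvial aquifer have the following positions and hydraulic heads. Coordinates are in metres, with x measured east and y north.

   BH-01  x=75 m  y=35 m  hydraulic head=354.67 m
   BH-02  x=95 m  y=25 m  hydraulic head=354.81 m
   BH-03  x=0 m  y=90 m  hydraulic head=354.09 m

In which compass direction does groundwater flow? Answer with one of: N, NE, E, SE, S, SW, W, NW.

Three-point gradient (reference BH-01): Δ to BH-02 = (20, -10, +0.14), Δ to BH-03 = (-75, 55, -0.58).
∂h/∂x = +0.005429, ∂h/∂y = -0.003143 (det = 350).
Flow = −∇h = (-0.005429 east, +0.003143 north), which points northwest.

NW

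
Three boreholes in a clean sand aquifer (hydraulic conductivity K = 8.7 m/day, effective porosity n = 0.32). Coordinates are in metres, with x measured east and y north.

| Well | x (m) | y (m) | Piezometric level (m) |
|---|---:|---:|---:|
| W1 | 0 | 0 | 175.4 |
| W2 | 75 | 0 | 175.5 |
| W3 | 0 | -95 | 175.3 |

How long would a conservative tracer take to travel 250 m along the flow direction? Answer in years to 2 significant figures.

15 years

∂h/∂x = (175.5 − 175.4) / (75 − 0) = +0.001333
∂h/∂y = (175.3 − 175.4) / (-95 − 0) = +0.001053
|∇h| = √(0.001333² + 0.001053²) = 0.001699
Seepage velocity v = K·i/n = 8.7 × 0.001699 / 0.32 = 0.04619 m/day.
t = 250 / 0.04619 = 5412 days = 14.8 years.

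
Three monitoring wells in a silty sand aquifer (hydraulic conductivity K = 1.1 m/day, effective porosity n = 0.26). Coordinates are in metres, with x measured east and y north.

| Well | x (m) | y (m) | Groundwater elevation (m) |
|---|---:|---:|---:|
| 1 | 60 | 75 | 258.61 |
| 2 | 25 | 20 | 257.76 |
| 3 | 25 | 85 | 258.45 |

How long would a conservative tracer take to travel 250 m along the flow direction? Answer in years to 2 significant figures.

Three-point gradient (reference 1): Δ to 2 = (-35, -55, -0.85), Δ to 3 = (-35, 10, -0.16).
∂h/∂x = +0.007604, ∂h/∂y = +0.01062 (det = -2275).
|∇h| = √(0.007604² + 0.01062²) = 0.01306
Seepage velocity v = K·i/n = 1.1 × 0.01306 / 0.26 = 0.05525 m/day.
t = 250 / 0.05525 = 4525 days = 12.4 years.

12 years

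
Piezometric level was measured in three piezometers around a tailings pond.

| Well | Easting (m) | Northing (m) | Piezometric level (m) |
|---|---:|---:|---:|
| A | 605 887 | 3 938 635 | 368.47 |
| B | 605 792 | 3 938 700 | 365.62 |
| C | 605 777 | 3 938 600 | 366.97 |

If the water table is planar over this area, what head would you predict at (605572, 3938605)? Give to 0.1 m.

Differences from A: to B (Δx, Δy, Δh) = (-95, 65, -2.85); to C = (-110, -35, -1.50).
Determinant of the coordinate differences = (-95)·(-35) − (-110)·65 = 10475.
∂h/∂x = [(-2.85)·(-35) − (-1.50)·65] / 10475 = +0.01883
∂h/∂y = [(-95)·(-1.50) − (-110)·(-2.85)] / 10475 = -0.01632
h(605572, 3938605) = 368.47 + (+0.01883)·(-315) + (-0.01632)·(-30) = 368.47 -5.932 +0.490 = 363.028 m.

363.0 m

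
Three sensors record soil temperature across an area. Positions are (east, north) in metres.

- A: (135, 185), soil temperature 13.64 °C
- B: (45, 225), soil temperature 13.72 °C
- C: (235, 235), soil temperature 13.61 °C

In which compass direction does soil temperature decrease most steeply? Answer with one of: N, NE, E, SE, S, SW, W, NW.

Differences from A: to B (Δx, Δy, Δh) = (-90, 40, +0.08); to C = (100, 50, -0.03).
Solve a·Δx + b·Δy = ΔT: det = (-90)·50 − 100·40 = -8500.
∂T/∂x = [(+0.08)·50 − (-0.03)·40] / -8500 = -0.0006118
∂T/∂y = [(-90)·(-0.03) − 100·(+0.08)] / -8500 = +0.0006235
Steepest decrease is along −∇f = (+0.0006118 E, -0.0006235 N) → southeast.

SE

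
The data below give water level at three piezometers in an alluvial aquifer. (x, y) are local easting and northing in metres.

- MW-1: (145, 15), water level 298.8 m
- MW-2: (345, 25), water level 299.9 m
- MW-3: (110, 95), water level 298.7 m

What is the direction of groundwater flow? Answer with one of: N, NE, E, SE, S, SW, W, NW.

W

Differences from MW-1: to MW-2 (Δx, Δy, Δh) = (200, 10, +1.1); to MW-3 = (-35, 80, -0.1).
Determinant of the coordinate differences = 200·80 − (-35)·10 = 16350.
∂h/∂x = [(+1.1)·80 − (-0.1)·10] / 16350 = +0.005443
∂h/∂y = [200·(-0.1) − (-35)·(+1.1)] / 16350 = +0.001131
Flow = −∇h = (-0.005443 east, -0.001131 north), which points west.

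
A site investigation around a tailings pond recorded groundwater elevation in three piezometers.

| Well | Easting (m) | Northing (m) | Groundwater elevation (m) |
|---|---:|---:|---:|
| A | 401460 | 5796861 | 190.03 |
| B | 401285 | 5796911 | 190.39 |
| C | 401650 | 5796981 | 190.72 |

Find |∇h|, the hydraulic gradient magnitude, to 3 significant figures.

0.00621

Taking A as reference: B−A = (-175, 50, +0.36); C−A = (190, 120, +0.69).
Determinant of the coordinate differences = (-175)·120 − 190·50 = -30500.
∂h/∂x = [(+0.36)·120 − (+0.69)·50] / -30500 = -0.0002852
∂h/∂y = [(-175)·(+0.69) − 190·(+0.36)] / -30500 = +0.006202
|∇h| = √(-0.0002852² + 0.006202²) = 0.006209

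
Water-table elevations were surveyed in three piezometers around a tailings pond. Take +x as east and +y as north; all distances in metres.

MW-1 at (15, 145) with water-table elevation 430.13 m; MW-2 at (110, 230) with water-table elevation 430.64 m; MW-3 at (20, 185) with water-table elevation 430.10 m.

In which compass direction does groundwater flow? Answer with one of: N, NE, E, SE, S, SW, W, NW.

Differences from MW-1: to MW-2 (Δx, Δy, Δh) = (95, 85, +0.51); to MW-3 = (5, 40, -0.03).
Determinant of the coordinate differences = 95·40 − 5·85 = 3375.
∂h/∂x = [(+0.51)·40 − (-0.03)·85] / 3375 = +0.006800
∂h/∂y = [95·(-0.03) − 5·(+0.51)] / 3375 = -0.001600
Flow = −∇h = (-0.006800 east, +0.001600 north), which points west.

W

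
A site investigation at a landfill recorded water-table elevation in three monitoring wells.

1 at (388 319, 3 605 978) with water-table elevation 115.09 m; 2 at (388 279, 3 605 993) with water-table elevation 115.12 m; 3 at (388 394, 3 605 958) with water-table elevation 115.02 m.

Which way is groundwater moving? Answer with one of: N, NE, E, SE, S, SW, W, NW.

Taking 1 as reference: 2−1 = (-40, 15, +0.03); 3−1 = (75, -20, -0.07).
Determinant of the coordinate differences = (-40)·(-20) − 75·15 = -325.
∂h/∂x = [(+0.03)·(-20) − (-0.07)·15] / -325 = -0.001385
∂h/∂y = [(-40)·(-0.07) − 75·(+0.03)] / -325 = -0.001692
Flow = −∇h = (+0.001385 east, +0.001692 north), which points northeast.

NE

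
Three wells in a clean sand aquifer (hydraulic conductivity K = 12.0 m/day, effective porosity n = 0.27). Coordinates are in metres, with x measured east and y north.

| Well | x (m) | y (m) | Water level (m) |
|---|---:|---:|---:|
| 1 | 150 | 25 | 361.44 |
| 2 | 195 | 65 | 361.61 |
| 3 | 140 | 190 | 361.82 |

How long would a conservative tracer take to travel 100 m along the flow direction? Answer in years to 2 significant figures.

Three-point gradient (reference 1): Δ to 2 = (45, 40, +0.17), Δ to 3 = (-10, 165, +0.38).
∂h/∂x = +0.001642, ∂h/∂y = +0.002403 (det = 7825).
|∇h| = √(0.001642² + 0.002403²) = 0.00291
Seepage velocity v = K·i/n = 12.0 × 0.00291 / 0.27 = 0.1293 m/day.
t = 100 / 0.1293 = 773.4 days = 2.12 years.

2.1 years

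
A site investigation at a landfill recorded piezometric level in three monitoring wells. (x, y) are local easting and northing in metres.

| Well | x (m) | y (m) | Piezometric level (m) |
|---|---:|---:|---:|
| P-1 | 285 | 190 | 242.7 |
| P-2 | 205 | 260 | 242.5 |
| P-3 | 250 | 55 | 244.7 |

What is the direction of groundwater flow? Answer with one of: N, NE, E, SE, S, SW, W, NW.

NE

Taking P-1 as reference: P-2−P-1 = (-80, 70, -0.2); P-3−P-1 = (-35, -135, +2.0).
Solve a·Δx + b·Δy = Δh: det = (-80)·(-135) − (-35)·70 = 13250.
∂h/∂x = [(-0.2)·(-135) − (+2.0)·70] / 13250 = -0.008528
∂h/∂y = [(-80)·(+2.0) − (-35)·(-0.2)] / 13250 = -0.01260
Flow = −∇h = (+0.008528 east, +0.01260 north), which points northeast.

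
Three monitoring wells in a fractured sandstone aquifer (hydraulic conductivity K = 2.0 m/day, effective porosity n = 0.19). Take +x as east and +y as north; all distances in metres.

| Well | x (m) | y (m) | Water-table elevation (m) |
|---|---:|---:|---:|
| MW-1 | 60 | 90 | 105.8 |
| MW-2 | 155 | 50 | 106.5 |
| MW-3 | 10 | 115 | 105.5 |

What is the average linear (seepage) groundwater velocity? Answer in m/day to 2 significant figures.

Taking MW-1 as reference: MW-2−MW-1 = (95, -40, +0.7); MW-3−MW-1 = (-50, 25, -0.3).
Solve a·Δx + b·Δy = Δh: det = 95·25 − (-50)·(-40) = 375.
∂h/∂x = [(+0.7)·25 − (-0.3)·(-40)] / 375 = +0.01467
∂h/∂y = [95·(-0.3) − (-50)·(+0.7)] / 375 = +0.01733
|∇h| = √(0.01467² + 0.01733²) = 0.02271
Seepage velocity v = K·i/n = 2.0 × 0.02271 / 0.19 = 0.2391 m/day.

0.24 m/day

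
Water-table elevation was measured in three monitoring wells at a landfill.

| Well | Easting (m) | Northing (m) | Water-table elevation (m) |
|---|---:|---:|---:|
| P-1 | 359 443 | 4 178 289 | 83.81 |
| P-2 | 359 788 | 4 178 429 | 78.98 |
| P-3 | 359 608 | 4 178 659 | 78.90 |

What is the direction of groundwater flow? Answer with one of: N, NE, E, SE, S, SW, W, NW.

NE

With h = a·x + b·y + c and P-1 as origin, the differences give:
  345·a + 140·b = -4.83
  165·a + 370·b = -4.91
Eliminate b (×370 and ×140, subtract): 104550·a = -1099.700 → a = ∂h/∂x = -0.01052
Back-substitute: b = ∂h/∂y = -0.008580.
Flow = −∇h = (+0.01052 east, +0.008580 north), which points northeast.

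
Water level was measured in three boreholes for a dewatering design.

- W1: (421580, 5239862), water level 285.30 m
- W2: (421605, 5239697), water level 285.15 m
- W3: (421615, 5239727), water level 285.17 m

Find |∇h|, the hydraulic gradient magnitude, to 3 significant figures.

0.000972

Differences from W1: to W2 (Δx, Δy, Δh) = (25, -165, -0.15); to W3 = (35, -135, -0.13).
Determinant of the coordinate differences = 25·(-135) − 35·(-165) = 2400.
∂h/∂x = [(-0.15)·(-135) − (-0.13)·(-165)] / 2400 = -0.0005000
∂h/∂y = [25·(-0.13) − 35·(-0.15)] / 2400 = +0.0008333
|∇h| = √(-0.0005000² + 0.0008333²) = 0.0009718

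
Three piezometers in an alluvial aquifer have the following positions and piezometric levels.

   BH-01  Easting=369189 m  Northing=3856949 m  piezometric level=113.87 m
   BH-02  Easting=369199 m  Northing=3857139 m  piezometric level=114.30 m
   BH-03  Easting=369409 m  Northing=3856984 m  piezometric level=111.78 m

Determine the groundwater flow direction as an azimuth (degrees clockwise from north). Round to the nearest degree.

106°

With h = a·x + b·y + c and BH-01 as origin, the differences give:
  10·a + 190·b = +0.43
  220·a + 35·b = -2.09
Eliminate b (×35 and ×190, subtract): -41450·a = 412.150 → a = ∂h/∂x = -0.009943
Back-substitute: b = ∂h/∂y = +0.002786.
Flow direction (−∇h) has components (+0.009943 E, -0.002786 N).
Azimuth = atan2(E, N) = atan2(+0.009943, -0.002786) = 105.7° ≈ 106°.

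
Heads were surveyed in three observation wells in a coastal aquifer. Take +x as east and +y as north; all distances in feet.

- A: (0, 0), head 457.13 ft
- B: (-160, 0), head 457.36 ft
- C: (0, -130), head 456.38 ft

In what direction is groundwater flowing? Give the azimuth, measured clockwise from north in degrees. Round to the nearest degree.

∂h/∂x = (457.36 − 457.13) / (-160 − 0) = -0.001438
∂h/∂y = (456.38 − 457.13) / (-130 − 0) = +0.005769
Flow direction (−∇h) has components (+0.001438 E, -0.005769 N).
Azimuth = atan2(E, N) = atan2(+0.001438, -0.005769) = 166.0° ≈ 166°.

166°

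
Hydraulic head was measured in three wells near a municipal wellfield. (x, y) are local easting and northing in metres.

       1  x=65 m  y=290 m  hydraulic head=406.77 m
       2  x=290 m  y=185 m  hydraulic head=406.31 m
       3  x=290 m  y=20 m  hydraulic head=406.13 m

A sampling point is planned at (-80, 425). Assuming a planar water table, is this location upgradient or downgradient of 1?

Differences from 1: to 2 (Δx, Δy, Δh) = (225, -105, -0.46); to 3 = (225, -270, -0.64).
Solve a·Δx + b·Δy = Δh: det = 225·(-270) − 225·(-105) = -37125.
∂h/∂x = [(-0.46)·(-270) − (-0.64)·(-105)] / -37125 = -0.001535
∂h/∂y = [225·(-0.64) − 225·(-0.46)] / -37125 = +0.001091
Head at (-80, 425) = 406.77 + (-0.001535)·(-145) + (+0.001091)·(135) = 407.14 m.
That is higher than the 406.77 m at 1, so the point is upgradient.

upgradient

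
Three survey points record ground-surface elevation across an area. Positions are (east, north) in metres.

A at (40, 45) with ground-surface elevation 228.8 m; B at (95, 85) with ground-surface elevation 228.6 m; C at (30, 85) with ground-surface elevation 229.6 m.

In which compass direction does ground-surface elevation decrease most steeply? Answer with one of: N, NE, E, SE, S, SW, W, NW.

SE

Taking A as reference: B−A = (55, 40, -0.2); C−A = (-10, 40, +0.8).
Solve a·Δx + b·Δy = Δz: det = 55·40 − (-10)·40 = 2600.
∂z/∂x = [(-0.2)·40 − (+0.8)·40] / 2600 = -0.01538
∂z/∂y = [55·(+0.8) − (-10)·(-0.2)] / 2600 = +0.01615
Steepest decrease is along −∇f = (+0.01538 E, -0.01615 N) → southeast.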